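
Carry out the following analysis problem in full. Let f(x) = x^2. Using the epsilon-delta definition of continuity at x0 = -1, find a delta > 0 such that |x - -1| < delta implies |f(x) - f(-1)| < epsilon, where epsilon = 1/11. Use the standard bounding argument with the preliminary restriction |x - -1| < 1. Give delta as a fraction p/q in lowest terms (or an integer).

Factor: |x^2 - (-1)^2| = |x - -1| * |x + -1|.
Impose |x - -1| < 1 first. Then |x + -1| = |(x - -1) + 2*(-1)| <= |x - -1| + 2*|-1| < 1 + 2 = 3.
So |x^2 - (-1)^2| < delta * 3.
We need delta * 3 <= 1/11, i.e. delta <= 1/11/3 = 1/33.
Since 1/33 < 1, this is tighter than 1; take delta = 1/33.
So delta = 1/33 works.

1/33


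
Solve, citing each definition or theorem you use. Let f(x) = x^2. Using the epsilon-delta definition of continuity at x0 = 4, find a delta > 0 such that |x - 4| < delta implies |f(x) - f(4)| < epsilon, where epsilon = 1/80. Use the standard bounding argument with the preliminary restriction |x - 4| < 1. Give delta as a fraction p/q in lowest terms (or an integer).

Factor: |x^2 - (4)^2| = |x - 4| * |x + 4|.
Impose |x - 4| < 1 first. Then |x + 4| = |(x - 4) + 2*(4)| <= |x - 4| + 2*|4| < 1 + 8 = 9.
So |x^2 - (4)^2| < delta * 9.
We need delta * 9 <= 1/80, i.e. delta <= 1/80/9 = 1/720.
Since 1/720 < 1, this is tighter than 1; take delta = 1/720.
So delta = 1/720 works.

1/720


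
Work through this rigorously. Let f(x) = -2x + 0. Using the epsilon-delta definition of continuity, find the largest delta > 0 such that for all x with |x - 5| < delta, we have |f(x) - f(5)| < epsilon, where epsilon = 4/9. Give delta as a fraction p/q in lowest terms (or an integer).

We compute f(5) = -2*(5) + 0 = -10.
|f(x) - f(5)| = |-2x + 0 - (-10)| = |-2(x - 5)| = 2|x - 5|.
We need 2|x - 5| < 4/9, i.e. |x - 5| < 4/9 / 2 = 2/9.
So any delta <= 2/9 works. Conversely, if delta > 2/9, then x = 5 + 2/9 satisfies |x - 5| = 2/9 < delta but |f(x) - f(5)| = 2 * 2/9 = 4/9, which is not < 4/9; so no larger delta works.
Hence the largest such delta is 2/9.

2/9


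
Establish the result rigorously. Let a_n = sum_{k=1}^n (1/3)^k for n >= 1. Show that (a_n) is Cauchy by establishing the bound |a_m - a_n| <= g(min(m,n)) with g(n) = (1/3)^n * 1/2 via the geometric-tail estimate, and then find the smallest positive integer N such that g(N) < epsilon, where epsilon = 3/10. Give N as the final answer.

For m > n >= 1: |a_m - a_n| = sum_{k=n+1}^m (1/3)^k < sum_{k=n+1}^infinity (1/3)^k = (1/3)^(n+1) / (1 - 1/3) = (1/3)^n * (1/3) * (3/2) = (1/3)^n * 1/2.
So g(n) = (1/3)^n / 2. Since g(n) -> 0, (a_n) is Cauchy.
Now solve g(N) < 3/10: (1/3)^N / 2 < 3/10 <=> 3^N > 1 / (2 * 3/10) = 5/3.
Check powers of 3: 3^0 = 1 <= 5/3, 3^1 = 3 > 5/3.
So the smallest such N is 1. Check: g(1) = 1/(2 * 3) = 1/6 < 3/10.

1


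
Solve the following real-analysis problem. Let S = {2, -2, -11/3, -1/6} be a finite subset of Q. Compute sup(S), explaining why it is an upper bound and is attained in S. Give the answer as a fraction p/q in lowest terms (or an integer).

S is finite, so sup(S) = max(S).
Sorted decreasing:
2, -1/6, -2, -11/3
The extremum is 2.
For every x in S, x <= 2. And 2 is in S, so it is attained.
Therefore sup(S) = 2.

2


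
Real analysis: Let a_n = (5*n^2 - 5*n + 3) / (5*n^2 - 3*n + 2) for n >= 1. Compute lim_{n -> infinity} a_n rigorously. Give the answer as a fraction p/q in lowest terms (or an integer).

Divide numerator and denominator by n^2, the highest power:
numerator / n^2 = 5 - 5/n + 3/n^2
denominator / n^2 = 5 - 3/n + 2/n^2
As n -> infinity, all terms of the form c/n^k (k >= 1) tend to 0.
So numerator / n^2 -> 5 and denominator / n^2 -> 5.
Therefore lim a_n = 1.

1


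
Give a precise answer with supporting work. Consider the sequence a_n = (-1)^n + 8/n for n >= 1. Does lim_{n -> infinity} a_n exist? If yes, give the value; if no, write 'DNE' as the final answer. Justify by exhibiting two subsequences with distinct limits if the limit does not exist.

Examine the behaviour of a_n along subsequences.
a_{2k} = 1 + 8/(2k) -> 1. a_{2k+1} = -1 + 8/(2k+1) -> -1.
Since these two subsequential limits are 1 and -1, distinct, the full sequence cannot converge (a convergent sequence has all subsequences tending to the same limit). So lim a_n does not exist.

DNE


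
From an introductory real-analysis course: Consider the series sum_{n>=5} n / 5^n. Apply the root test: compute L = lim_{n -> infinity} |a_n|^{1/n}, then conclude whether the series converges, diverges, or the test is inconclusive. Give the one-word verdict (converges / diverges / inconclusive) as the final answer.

Let a_n denote the general term. Form |a_n|^(1/n) and simplify:
|a_n|^(1/n) = n^(1/n)/5
Take the limit as n -> infinity: L = 1/5.
Since L = 1/5 < 1, the root test implies convergence.

converges


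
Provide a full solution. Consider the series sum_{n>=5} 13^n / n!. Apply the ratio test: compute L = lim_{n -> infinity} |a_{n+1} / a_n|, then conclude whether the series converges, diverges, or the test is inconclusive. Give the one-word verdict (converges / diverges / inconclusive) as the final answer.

Let a_n denote the general term. Form the ratio a_{n+1}/a_n and simplify:
a_{n+1}/a_n = 13/(n + 1)
Take the limit as n -> infinity: L = 0.
Since L = 0 < 1, the ratio test implies the series converges.

converges


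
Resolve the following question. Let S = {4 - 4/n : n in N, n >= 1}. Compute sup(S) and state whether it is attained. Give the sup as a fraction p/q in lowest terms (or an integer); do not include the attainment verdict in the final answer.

Analysis:
- Values: 0, 2, 8/3, 3, ... strictly increasing.
- Minimum is 0 (n=1); inf = 0 (attained).
- 4 - 4/n -> 4 from below; sup = 4, not attained.
Conclusion: sup(S) = 4, not attained in S.

4


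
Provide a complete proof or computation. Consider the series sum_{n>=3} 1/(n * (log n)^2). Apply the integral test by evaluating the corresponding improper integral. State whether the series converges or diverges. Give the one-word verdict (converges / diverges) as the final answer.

Let f(x) = 1/(x*log(x)^2). Then f is positive, continuous, and decreasing on [3, infinity), so the integral test applies.
Compute the improper integral int_{3}^infinity f(x) dx:
  antiderivative F(x) = -1/log(x).
  F(x) -> 0 as x -> infinity.  int = 0 - F(3) = 1/log(3) < infinity. By the integral test, the series converges.

converges


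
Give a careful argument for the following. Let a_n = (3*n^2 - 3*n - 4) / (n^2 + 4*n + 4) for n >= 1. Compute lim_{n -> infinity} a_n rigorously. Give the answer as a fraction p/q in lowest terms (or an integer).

Divide numerator and denominator by n^2, the highest power:
numerator / n^2 = 3 - 3/n - 4/n^2
denominator / n^2 = 1 + 4/n + 4/n^2
As n -> infinity, all terms of the form c/n^k (k >= 1) tend to 0.
So numerator / n^2 -> 3 and denominator / n^2 -> 1.
Therefore lim a_n = 3.

3


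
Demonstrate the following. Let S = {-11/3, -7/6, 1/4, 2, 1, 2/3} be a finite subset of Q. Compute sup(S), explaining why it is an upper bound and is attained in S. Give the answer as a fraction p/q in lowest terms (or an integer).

S is finite, so sup(S) = max(S).
Sorted decreasing:
2, 1, 2/3, 1/4, -7/6, -11/3
The extremum is 2.
For every x in S, x <= 2. And 2 is in S, so it is attained.
Therefore sup(S) = 2.

2


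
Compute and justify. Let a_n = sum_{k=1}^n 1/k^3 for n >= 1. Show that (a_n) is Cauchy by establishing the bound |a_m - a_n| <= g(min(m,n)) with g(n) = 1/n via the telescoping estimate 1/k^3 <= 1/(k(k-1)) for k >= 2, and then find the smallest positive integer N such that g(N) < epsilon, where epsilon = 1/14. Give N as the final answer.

For m > n >= 1: |a_m - a_n| = sum_{k=n+1}^m 1/k^3.
Use 1/k^3 <= 1/(k(k-1)) = 1/(k-1) - 1/k for k >= 2 (which holds since k^3 >= k^2 >= k(k-1) for k >= 2):
sum_{k=n+1}^m 1/k^3 <= sum_{k=n+1}^m (1/(k-1) - 1/k) = 1/n - 1/m <= 1/n.
By symmetry the same bound holds with n,m swapped, so |a_m - a_n| <= 1/min(m,n) = g(min(m,n)). Since g(n) -> 0, (a_n) is Cauchy.
Now solve g(N) < 1/14: 1/N < 1/14 <=> N > 1/(1/14) = 14.
The smallest integer strictly greater than 14 is N = 15.
Check: g(15) = 1/15 < 1/14; g(14) = 1/14 >= 1/14. So N = 15.

15


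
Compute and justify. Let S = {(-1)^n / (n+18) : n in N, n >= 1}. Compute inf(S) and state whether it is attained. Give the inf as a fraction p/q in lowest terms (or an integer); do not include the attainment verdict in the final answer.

Analysis:
- Values: -1/19, 1/20, -1/21, 1/22, -1/23, ...
- Positive terms (even n): 1/(2+18), 1/(4+18), ... decreasing -> max = 1/20 (n=2).
- Negative terms (odd n): -1/(1+18), -1/(3+18), ... increasing -> min = -1/19 (n=1).
- So sup = 1/20 (attained at n=2); inf = -1/19 (attained at n=1).
Conclusion: inf(S) = -1/19, attained in S.

-1/19


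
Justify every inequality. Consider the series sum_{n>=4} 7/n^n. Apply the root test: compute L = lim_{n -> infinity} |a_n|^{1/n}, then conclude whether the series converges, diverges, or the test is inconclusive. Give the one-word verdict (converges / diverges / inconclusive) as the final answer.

Let a_n denote the general term. Form |a_n|^(1/n) and simplify:
|a_n|^(1/n) = 7^(1/n)/n
Take the limit as n -> infinity: L = 0.
Since L = 0 < 1, the root test implies convergence.

converges


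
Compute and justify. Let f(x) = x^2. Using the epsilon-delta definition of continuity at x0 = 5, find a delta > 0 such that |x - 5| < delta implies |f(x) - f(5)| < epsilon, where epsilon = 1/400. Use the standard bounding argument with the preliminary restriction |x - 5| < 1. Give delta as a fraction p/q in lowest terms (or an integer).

Factor: |x^2 - (5)^2| = |x - 5| * |x + 5|.
Impose |x - 5| < 1 first. Then |x + 5| = |(x - 5) + 2*(5)| <= |x - 5| + 2*|5| < 1 + 10 = 11.
So |x^2 - (5)^2| < delta * 11.
We need delta * 11 <= 1/400, i.e. delta <= 1/400/11 = 1/4400.
Since 1/4400 < 1, this is tighter than 1; take delta = 1/4400.
So delta = 1/4400 works.

1/4400


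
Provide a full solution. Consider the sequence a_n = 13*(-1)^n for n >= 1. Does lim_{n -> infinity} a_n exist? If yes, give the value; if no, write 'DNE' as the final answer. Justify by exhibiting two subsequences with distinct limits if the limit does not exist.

Examine the behaviour of a_n along subsequences.
Even-n subsequence a_{2k} = 13 -> 13. Odd-n subsequence a_{2k+1} = -13 -> -13.
Since these two subsequential limits are 13 and -13, distinct, the full sequence cannot converge (a convergent sequence has all subsequences tending to the same limit). So lim a_n does not exist.

DNE


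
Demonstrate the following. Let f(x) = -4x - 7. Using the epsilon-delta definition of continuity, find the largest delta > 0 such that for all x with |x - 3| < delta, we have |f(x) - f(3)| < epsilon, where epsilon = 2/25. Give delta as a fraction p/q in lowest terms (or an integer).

We compute f(3) = -4*(3) - 7 = -19.
|f(x) - f(3)| = |-4x - 7 - (-19)| = |-4(x - 3)| = 4|x - 3|.
We need 4|x - 3| < 2/25, i.e. |x - 3| < 2/25 / 4 = 1/50.
So any delta <= 1/50 works. Conversely, if delta > 1/50, then x = 3 + 1/50 satisfies |x - 3| = 1/50 < delta but |f(x) - f(3)| = 4 * 1/50 = 2/25, which is not < 2/25; so no larger delta works.
Hence the largest such delta is 1/50.

1/50


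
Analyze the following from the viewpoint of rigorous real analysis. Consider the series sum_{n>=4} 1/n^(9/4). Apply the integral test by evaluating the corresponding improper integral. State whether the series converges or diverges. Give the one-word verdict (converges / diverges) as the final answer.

Let f(x) = x^(-9/4). Then f is positive, continuous, and decreasing on [4, infinity), so the integral test applies.
Compute the improper integral int_{4}^infinity f(x) dx:
  antiderivative F(x) = -4/(5*x^(5/4)).
  As x -> infinity, F(x) -> 0 (since p = 9/4 > 1).
  So int = F(infinity) - F(4) = 0 - (-sqrt(2)/10) = sqrt(2)/10.
  Finite, so by the integral test, the series converges.

converges


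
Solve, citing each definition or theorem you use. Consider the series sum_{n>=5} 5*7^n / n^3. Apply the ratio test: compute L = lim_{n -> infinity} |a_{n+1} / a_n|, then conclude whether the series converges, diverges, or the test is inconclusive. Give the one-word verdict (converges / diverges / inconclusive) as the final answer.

Let a_n denote the general term. Form the ratio a_{n+1}/a_n and simplify:
a_{n+1}/a_n = 7*n^3/(n + 1)^3
Take the limit as n -> infinity: L = 7.
Since L = 7 > 1 (or L = infinity), the ratio test implies the series diverges.

diverges


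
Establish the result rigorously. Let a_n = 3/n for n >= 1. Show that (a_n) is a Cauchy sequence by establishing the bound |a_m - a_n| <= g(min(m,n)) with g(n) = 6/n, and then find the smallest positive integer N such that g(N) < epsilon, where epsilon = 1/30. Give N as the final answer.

For any m, n >= 1, by the triangle inequality:
|a_m - a_n| = |3/m - 3/n| <= 3*1/m + 3*1/n <= 6/min(m,n).
So g(n) = 6/n bounds the Cauchy difference. Since g(n) -> 0, (a_n) is Cauchy.
Now solve g(N) < 1/30: 6/N < 1/30 <=> N > 6 / (1/30) = 180.
The smallest integer strictly greater than 180 is N = 181.
Check: g(181) = 6/181 = 6/181 < 1/30; g(180) = 1/30 >= 1/30. So N = 181.

181


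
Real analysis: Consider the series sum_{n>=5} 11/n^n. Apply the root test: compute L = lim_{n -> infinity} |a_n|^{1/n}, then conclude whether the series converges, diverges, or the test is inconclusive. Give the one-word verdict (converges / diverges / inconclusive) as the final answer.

Let a_n denote the general term. Form |a_n|^(1/n) and simplify:
|a_n|^(1/n) = 11^(1/n)/n
Take the limit as n -> infinity: L = 0.
Since L = 0 < 1, the root test implies convergence.

converges


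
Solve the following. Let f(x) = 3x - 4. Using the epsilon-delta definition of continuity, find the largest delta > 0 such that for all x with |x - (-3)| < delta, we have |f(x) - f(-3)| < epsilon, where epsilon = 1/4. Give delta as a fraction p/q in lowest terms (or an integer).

We compute f(-3) = 3*(-3) - 4 = -13.
|f(x) - f(-3)| = |3x - 4 - (-13)| = |3(x - (-3))| = 3|x - (-3)|.
We need 3|x - (-3)| < 1/4, i.e. |x - (-3)| < 1/4 / 3 = 1/12.
So any delta <= 1/12 works. Conversely, if delta > 1/12, then x = -3 + 1/12 satisfies |x - (-3)| = 1/12 < delta but |f(x) - f(-3)| = 3 * 1/12 = 1/4, which is not < 1/4; so no larger delta works.
Hence the largest such delta is 1/12.

1/12


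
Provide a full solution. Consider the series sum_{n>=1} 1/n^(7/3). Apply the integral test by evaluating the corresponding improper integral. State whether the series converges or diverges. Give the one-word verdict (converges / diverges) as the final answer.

Let f(x) = x^(-7/3). Then f is positive, continuous, and decreasing on [1, infinity), so the integral test applies.
Compute the improper integral int_{1}^infinity f(x) dx:
  antiderivative F(x) = -3/(4*x^(4/3)).
  As x -> infinity, F(x) -> 0 (since p = 7/3 > 1).
  So int = F(infinity) - F(1) = 0 - (-3/4) = 3/4.
  Finite, so by the integral test, the series converges.

converges


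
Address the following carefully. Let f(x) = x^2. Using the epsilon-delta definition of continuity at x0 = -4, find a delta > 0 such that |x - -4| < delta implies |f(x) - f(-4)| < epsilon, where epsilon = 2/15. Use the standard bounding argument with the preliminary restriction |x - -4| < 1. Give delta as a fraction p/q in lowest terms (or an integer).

Factor: |x^2 - (-4)^2| = |x - -4| * |x + -4|.
Impose |x - -4| < 1 first. Then |x + -4| = |(x - -4) + 2*(-4)| <= |x - -4| + 2*|-4| < 1 + 8 = 9.
So |x^2 - (-4)^2| < delta * 9.
We need delta * 9 <= 2/15, i.e. delta <= 2/15/9 = 2/135.
Since 2/135 < 1, this is tighter than 1; take delta = 2/135.
So delta = 2/135 works.

2/135


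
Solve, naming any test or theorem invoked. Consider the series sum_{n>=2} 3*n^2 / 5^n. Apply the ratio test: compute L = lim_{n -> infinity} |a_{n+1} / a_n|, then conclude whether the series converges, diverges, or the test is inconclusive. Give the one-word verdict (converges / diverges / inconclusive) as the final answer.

Let a_n denote the general term. Form the ratio a_{n+1}/a_n and simplify:
a_{n+1}/a_n = (n + 1)^2/(5*n^2)
Take the limit as n -> infinity: L = 1/5.
Since L = 1/5 < 1, the ratio test implies the series converges.

converges


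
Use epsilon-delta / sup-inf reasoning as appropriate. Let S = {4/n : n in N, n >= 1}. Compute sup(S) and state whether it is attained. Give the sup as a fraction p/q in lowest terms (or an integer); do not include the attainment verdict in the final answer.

Analysis:
- Values: 4, 2, 4/3, 1, ... strictly decreasing.
- The maximum is 4 (n=1); sup = 4 (attained).
- The set is bounded below by 0; 4/n -> 0 so 0 is the greatest lower bound.
- 0 is not in the set, so inf = 0 is not attained.
Conclusion: sup(S) = 4, attained in S.

4


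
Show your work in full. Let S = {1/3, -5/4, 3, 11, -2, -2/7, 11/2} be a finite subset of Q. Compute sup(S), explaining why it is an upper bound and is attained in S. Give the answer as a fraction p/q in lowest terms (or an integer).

S is finite, so sup(S) = max(S).
Sorted decreasing:
11, 11/2, 3, 1/3, -2/7, -5/4, -2
The extremum is 11.
For every x in S, x <= 11. And 11 is in S, so it is attained.
Therefore sup(S) = 11.

11


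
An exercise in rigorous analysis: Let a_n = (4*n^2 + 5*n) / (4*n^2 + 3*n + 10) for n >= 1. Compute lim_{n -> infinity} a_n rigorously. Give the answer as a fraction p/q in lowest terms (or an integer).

Divide numerator and denominator by n^2, the highest power:
numerator / n^2 = 4 + 5/n
denominator / n^2 = 4 + 3/n + 10/n^2
As n -> infinity, all terms of the form c/n^k (k >= 1) tend to 0.
So numerator / n^2 -> 4 and denominator / n^2 -> 4.
Therefore lim a_n = 1.

1


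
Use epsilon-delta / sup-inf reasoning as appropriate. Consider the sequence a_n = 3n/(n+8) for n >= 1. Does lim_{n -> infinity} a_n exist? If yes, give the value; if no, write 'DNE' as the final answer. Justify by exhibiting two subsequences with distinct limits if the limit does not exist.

Examine the behaviour of a_n along subsequences.
Even-n subsequence a_{2k} = 3(2k)/(2k+8) -> 3. Odd-n subsequence a_{2k+1} = 3(2k+1)/(2k+9) -> 3. Both tend to 3, which suggests the limit is 3; verify directly.
|a_n - 3| = |3n - 3(n+8)| / (n+8) = 24/(n+8) < 24/n for every n >= 1.
Given epsilon > 0, choose a positive integer N > 24/epsilon. Then for all n >= N, |a_n - 3| < 24/n <= 24/N < epsilon.
So by the definition of the limit, lim a_n exists and equals 3.

3


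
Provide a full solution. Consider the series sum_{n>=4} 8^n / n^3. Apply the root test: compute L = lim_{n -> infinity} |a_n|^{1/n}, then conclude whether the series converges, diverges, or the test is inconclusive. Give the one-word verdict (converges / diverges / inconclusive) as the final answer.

Let a_n denote the general term. Form |a_n|^(1/n) and simplify:
|a_n|^(1/n) = 8/n^(3/n)
Take the limit as n -> infinity: L = 8.
Since L = 8 > 1, the root test implies divergence.

diverges


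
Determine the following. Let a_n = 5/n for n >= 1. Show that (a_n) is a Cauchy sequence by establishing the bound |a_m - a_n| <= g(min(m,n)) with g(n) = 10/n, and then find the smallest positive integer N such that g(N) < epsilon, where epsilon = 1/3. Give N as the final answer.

For any m, n >= 1, by the triangle inequality:
|a_m - a_n| = |5/m - 5/n| <= 5*1/m + 5*1/n <= 10/min(m,n).
So g(n) = 10/n bounds the Cauchy difference. Since g(n) -> 0, (a_n) is Cauchy.
Now solve g(N) < 1/3: 10/N < 1/3 <=> N > 10 / (1/3) = 30.
The smallest integer strictly greater than 30 is N = 31.
Check: g(31) = 10/31 = 10/31 < 1/3; g(30) = 1/3 >= 1/3. So N = 31.

31


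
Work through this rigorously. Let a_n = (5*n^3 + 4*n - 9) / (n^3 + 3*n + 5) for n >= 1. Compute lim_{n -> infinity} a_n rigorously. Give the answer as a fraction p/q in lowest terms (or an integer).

Divide numerator and denominator by n^3, the highest power:
numerator / n^3 = 5 + 4/n^2 - 9/n^3
denominator / n^3 = 1 + 3/n^2 + 5/n^3
As n -> infinity, all terms of the form c/n^k (k >= 1) tend to 0.
So numerator / n^3 -> 5 and denominator / n^3 -> 1.
Therefore lim a_n = 5.

5


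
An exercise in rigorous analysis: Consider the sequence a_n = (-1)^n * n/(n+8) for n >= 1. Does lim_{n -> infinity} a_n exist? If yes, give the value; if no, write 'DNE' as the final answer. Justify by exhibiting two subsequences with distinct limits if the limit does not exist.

Examine the behaviour of a_n along subsequences.
a_{2k} = 2k/(2k+8) -> 1. a_{2k+1} = -(2k+1)/(2k+9) -> -1.
Since these two subsequential limits are 1 and -1, distinct, the full sequence cannot converge (a convergent sequence has all subsequences tending to the same limit). So lim a_n does not exist.

DNE


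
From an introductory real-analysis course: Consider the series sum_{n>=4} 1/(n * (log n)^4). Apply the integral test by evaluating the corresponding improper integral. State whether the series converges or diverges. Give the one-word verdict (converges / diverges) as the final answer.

Let f(x) = 1/(x*log(x)^4). Then f is positive, continuous, and decreasing on [4, infinity), so the integral test applies.
Compute the improper integral int_{4}^infinity f(x) dx:
  antiderivative F(x) = -1/(3*log(x)^3).
  F(x) -> 0 as x -> infinity.  int = 0 - F(4) = 1/(3*log(4)^3) < infinity. By the integral test, the series converges.

converges


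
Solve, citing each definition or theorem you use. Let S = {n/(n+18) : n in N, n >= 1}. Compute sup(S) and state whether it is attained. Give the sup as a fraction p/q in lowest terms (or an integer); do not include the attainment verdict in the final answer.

Analysis:
- Values: 1/19, 1/10, 1/7, 2/11, ... strictly increasing.
- Minimum is 1/19 (n=1); inf = 1/19 (attained).
- n/(n+18) = 1 - 18/(n+18) -> 1 from below as n -> infinity, and never equals 1.
- So sup = 1 (not attained).
Conclusion: sup(S) = 1, not attained in S.

1


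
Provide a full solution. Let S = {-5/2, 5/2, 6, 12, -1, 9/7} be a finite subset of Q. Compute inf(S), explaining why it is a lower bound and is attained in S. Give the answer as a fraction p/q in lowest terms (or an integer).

S is finite, so inf(S) = min(S).
Sorted increasing:
-5/2, -1, 9/7, 5/2, 6, 12
The extremum is -5/2.
For every x in S, x >= -5/2. And -5/2 is in S, so it is attained.
Therefore inf(S) = -5/2.

-5/2


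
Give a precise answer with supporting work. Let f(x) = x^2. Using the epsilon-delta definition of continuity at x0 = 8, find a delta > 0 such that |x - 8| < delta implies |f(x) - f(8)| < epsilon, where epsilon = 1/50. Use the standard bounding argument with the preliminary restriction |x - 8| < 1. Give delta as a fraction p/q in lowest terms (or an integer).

Factor: |x^2 - (8)^2| = |x - 8| * |x + 8|.
Impose |x - 8| < 1 first. Then |x + 8| = |(x - 8) + 2*(8)| <= |x - 8| + 2*|8| < 1 + 16 = 17.
So |x^2 - (8)^2| < delta * 17.
We need delta * 17 <= 1/50, i.e. delta <= 1/50/17 = 1/850.
Since 1/850 < 1, this is tighter than 1; take delta = 1/850.
So delta = 1/850 works.

1/850


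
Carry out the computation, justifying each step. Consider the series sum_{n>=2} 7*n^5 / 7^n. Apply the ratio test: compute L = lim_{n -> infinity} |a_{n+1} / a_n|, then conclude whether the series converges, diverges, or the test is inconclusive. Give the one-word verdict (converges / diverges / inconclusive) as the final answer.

Let a_n denote the general term. Form the ratio a_{n+1}/a_n and simplify:
a_{n+1}/a_n = (n + 1)^5/(7*n^5)
Take the limit as n -> infinity: L = 1/7.
Since L = 1/7 < 1, the ratio test implies the series converges.

converges


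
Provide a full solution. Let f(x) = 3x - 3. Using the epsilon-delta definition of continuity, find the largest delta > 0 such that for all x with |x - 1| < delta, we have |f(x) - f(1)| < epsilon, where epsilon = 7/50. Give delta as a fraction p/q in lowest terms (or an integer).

We compute f(1) = 3*(1) - 3 = 0.
|f(x) - f(1)| = |3x - 3 - (0)| = |3(x - 1)| = 3|x - 1|.
We need 3|x - 1| < 7/50, i.e. |x - 1| < 7/50 / 3 = 7/150.
So any delta <= 7/150 works. Conversely, if delta > 7/150, then x = 1 + 7/150 satisfies |x - 1| = 7/150 < delta but |f(x) - f(1)| = 3 * 7/150 = 7/50, which is not < 7/50; so no larger delta works.
Hence the largest such delta is 7/150.

7/150


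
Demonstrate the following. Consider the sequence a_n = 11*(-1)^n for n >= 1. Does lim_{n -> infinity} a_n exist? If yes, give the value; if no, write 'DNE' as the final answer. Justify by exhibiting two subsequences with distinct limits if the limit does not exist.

Examine the behaviour of a_n along subsequences.
Even-n subsequence a_{2k} = 11 -> 11. Odd-n subsequence a_{2k+1} = -11 -> -11.
Since these two subsequential limits are 11 and -11, distinct, the full sequence cannot converge (a convergent sequence has all subsequences tending to the same limit). So lim a_n does not exist.

DNE


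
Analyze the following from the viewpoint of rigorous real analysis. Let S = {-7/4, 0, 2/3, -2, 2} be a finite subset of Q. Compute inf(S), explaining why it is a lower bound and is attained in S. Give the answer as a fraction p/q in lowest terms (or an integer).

S is finite, so inf(S) = min(S).
Sorted increasing:
-2, -7/4, 0, 2/3, 2
The extremum is -2.
For every x in S, x >= -2. And -2 is in S, so it is attained.
Therefore inf(S) = -2.

-2


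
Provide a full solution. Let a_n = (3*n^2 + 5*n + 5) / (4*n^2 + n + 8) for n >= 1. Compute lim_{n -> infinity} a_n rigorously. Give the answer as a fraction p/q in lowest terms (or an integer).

Divide numerator and denominator by n^2, the highest power:
numerator / n^2 = 3 + 5/n + 5/n^2
denominator / n^2 = 4 + 1/n + 8/n^2
As n -> infinity, all terms of the form c/n^k (k >= 1) tend to 0.
So numerator / n^2 -> 3 and denominator / n^2 -> 4.
Therefore lim a_n = 3/4.

3/4


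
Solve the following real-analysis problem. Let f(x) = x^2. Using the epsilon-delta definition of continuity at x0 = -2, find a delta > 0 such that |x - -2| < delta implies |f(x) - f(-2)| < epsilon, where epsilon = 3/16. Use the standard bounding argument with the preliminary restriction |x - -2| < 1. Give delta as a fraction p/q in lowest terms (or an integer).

Factor: |x^2 - (-2)^2| = |x - -2| * |x + -2|.
Impose |x - -2| < 1 first. Then |x + -2| = |(x - -2) + 2*(-2)| <= |x - -2| + 2*|-2| < 1 + 4 = 5.
So |x^2 - (-2)^2| < delta * 5.
We need delta * 5 <= 3/16, i.e. delta <= 3/16/5 = 3/80.
Since 3/80 < 1, this is tighter than 1; take delta = 3/80.
So delta = 3/80 works.

3/80


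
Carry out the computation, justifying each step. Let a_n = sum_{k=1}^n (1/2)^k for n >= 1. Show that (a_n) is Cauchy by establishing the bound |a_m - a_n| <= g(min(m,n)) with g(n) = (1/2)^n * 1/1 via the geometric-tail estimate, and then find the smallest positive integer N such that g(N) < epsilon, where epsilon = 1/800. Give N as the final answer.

For m > n >= 1: |a_m - a_n| = sum_{k=n+1}^m (1/2)^k < sum_{k=n+1}^infinity (1/2)^k = (1/2)^(n+1) / (1 - 1/2) = (1/2)^n * (1/2) * (2/1) = (1/2)^n * 1/1.
So g(n) = (1/2)^n / 1. Since g(n) -> 0, (a_n) is Cauchy.
Now solve g(N) < 1/800: (1/2)^N / 1 < 1/800 <=> 2^N > 1 / (1 * 1/800) = 800.
Check powers of 2: 2^9 = 512 <= 800, 2^10 = 1024 > 800.
So the smallest such N is 10. Check: g(10) = 1/(1 * 1024) = 1/1024 < 1/800.

10


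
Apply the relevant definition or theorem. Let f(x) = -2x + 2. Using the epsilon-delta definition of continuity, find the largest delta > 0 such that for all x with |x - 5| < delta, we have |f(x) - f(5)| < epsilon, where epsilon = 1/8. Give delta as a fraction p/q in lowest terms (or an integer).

We compute f(5) = -2*(5) + 2 = -8.
|f(x) - f(5)| = |-2x + 2 - (-8)| = |-2(x - 5)| = 2|x - 5|.
We need 2|x - 5| < 1/8, i.e. |x - 5| < 1/8 / 2 = 1/16.
So any delta <= 1/16 works. Conversely, if delta > 1/16, then x = 5 + 1/16 satisfies |x - 5| = 1/16 < delta but |f(x) - f(5)| = 2 * 1/16 = 1/8, which is not < 1/8; so no larger delta works.
Hence the largest such delta is 1/16.

1/16


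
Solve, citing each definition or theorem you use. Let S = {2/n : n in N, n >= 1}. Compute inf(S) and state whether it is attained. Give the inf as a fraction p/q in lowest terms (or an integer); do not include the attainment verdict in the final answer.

Analysis:
- Values: 2, 1, 2/3, 1/2, ... strictly decreasing.
- The maximum is 2 (n=1); sup = 2 (attained).
- The set is bounded below by 0; 2/n -> 0 so 0 is the greatest lower bound.
- 0 is not in the set, so inf = 0 is not attained.
Conclusion: inf(S) = 0, not attained in S.

0


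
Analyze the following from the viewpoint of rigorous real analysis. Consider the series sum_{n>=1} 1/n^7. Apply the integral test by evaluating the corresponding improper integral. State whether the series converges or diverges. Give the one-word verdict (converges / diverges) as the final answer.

Let f(x) = x^(-7). Then f is positive, continuous, and decreasing on [1, infinity), so the integral test applies.
Compute the improper integral int_{1}^infinity f(x) dx:
  antiderivative F(x) = -1/(6*x^6).
  As x -> infinity, F(x) -> 0 (since p = 7 > 1).
  So int = F(infinity) - F(1) = 0 - (-1/6) = 1/6.
  Finite, so by the integral test, the series converges.

converges


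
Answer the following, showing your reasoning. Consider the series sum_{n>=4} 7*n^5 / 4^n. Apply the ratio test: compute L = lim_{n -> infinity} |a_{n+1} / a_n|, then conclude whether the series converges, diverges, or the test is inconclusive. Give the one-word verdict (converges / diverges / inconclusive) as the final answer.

Let a_n denote the general term. Form the ratio a_{n+1}/a_n and simplify:
a_{n+1}/a_n = (n + 1)^5/(4*n^5)
Take the limit as n -> infinity: L = 1/4.
Since L = 1/4 < 1, the ratio test implies the series converges.

converges


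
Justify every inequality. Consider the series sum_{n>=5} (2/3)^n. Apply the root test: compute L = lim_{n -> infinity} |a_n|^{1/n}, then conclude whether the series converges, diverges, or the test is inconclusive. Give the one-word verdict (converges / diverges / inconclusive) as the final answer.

Let a_n denote the general term. Form |a_n|^(1/n) and simplify:
|a_n|^(1/n) = 2/3
Take the limit as n -> infinity: L = 2/3.
Since L = 2/3 < 1, the root test implies convergence.

converges


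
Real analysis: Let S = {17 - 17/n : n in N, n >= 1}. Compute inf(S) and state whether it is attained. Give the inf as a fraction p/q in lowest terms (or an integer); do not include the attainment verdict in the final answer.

Analysis:
- Values: 0, 17/2, 34/3, 51/4, ... strictly increasing.
- Minimum is 0 (n=1); inf = 0 (attained).
- 17 - 17/n -> 17 from below; sup = 17, not attained.
Conclusion: inf(S) = 0, attained in S.

0


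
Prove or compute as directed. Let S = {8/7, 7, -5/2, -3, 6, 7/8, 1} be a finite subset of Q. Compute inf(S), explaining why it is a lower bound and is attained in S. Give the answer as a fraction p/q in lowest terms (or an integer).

S is finite, so inf(S) = min(S).
Sorted increasing:
-3, -5/2, 7/8, 1, 8/7, 6, 7
The extremum is -3.
For every x in S, x >= -3. And -3 is in S, so it is attained.
Therefore inf(S) = -3.

-3


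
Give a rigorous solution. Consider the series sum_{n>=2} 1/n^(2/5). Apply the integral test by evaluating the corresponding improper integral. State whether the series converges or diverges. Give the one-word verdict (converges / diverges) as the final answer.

Let f(x) = x^(-2/5). Then f is positive, continuous, and decreasing on [2, infinity), so the integral test applies.
Compute the improper integral int_{2}^infinity f(x) dx:
  antiderivative F(x) = 5*x^(3/5)/3.
  As x -> infinity, F(x) -> infinity (since p = 2/5 < 1).
  So the integral diverges. By the integral test, the series diverges.

diverges


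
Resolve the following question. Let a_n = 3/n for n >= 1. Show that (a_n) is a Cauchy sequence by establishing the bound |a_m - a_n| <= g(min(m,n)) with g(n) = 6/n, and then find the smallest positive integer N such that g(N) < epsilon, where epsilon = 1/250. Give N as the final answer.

For any m, n >= 1, by the triangle inequality:
|a_m - a_n| = |3/m - 3/n| <= 3*1/m + 3*1/n <= 6/min(m,n).
So g(n) = 6/n bounds the Cauchy difference. Since g(n) -> 0, (a_n) is Cauchy.
Now solve g(N) < 1/250: 6/N < 1/250 <=> N > 6 / (1/250) = 1500.
The smallest integer strictly greater than 1500 is N = 1501.
Check: g(1501) = 6/1501 = 6/1501 < 1/250; g(1500) = 1/250 >= 1/250. So N = 1501.

1501


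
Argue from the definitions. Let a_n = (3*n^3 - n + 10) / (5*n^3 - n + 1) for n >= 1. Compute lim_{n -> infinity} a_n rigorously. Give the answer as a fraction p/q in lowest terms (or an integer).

Divide numerator and denominator by n^3, the highest power:
numerator / n^3 = 3 - 1/n^2 + 10/n^3
denominator / n^3 = 5 - 1/n^2 + n^(-3)
As n -> infinity, all terms of the form c/n^k (k >= 1) tend to 0.
So numerator / n^3 -> 3 and denominator / n^3 -> 5.
Therefore lim a_n = 3/5.

3/5


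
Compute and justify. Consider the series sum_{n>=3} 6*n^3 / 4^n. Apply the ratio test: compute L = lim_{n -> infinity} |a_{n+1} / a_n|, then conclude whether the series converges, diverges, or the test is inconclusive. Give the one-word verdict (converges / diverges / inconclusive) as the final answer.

Let a_n denote the general term. Form the ratio a_{n+1}/a_n and simplify:
a_{n+1}/a_n = (n + 1)^3/(4*n^3)
Take the limit as n -> infinity: L = 1/4.
Since L = 1/4 < 1, the ratio test implies the series converges.

converges


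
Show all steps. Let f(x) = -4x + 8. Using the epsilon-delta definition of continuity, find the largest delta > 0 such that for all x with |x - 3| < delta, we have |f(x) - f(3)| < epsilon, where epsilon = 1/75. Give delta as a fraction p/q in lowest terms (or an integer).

We compute f(3) = -4*(3) + 8 = -4.
|f(x) - f(3)| = |-4x + 8 - (-4)| = |-4(x - 3)| = 4|x - 3|.
We need 4|x - 3| < 1/75, i.e. |x - 3| < 1/75 / 4 = 1/300.
So any delta <= 1/300 works. Conversely, if delta > 1/300, then x = 3 + 1/300 satisfies |x - 3| = 1/300 < delta but |f(x) - f(3)| = 4 * 1/300 = 1/75, which is not < 1/75; so no larger delta works.
Hence the largest such delta is 1/300.

1/300


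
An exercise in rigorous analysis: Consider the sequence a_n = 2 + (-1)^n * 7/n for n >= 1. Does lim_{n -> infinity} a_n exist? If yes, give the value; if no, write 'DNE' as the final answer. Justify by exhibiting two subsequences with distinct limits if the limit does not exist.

Examine the behaviour of a_n along subsequences.
Even-n subsequence a_{2k} = 2 + 7/(2k) -> 2. Odd-n subsequence a_{2k+1} = 2 - 7/(2k+1) -> 2. Both tend to 2, which suggests the limit is 2; verify directly.
|a_n - 2| = |(-1)^n * 7/n| = 7/n for every n >= 1.
Given epsilon > 0, choose a positive integer N > 7/epsilon. Then for all n >= N, |a_n - 2| = 7/n <= 7/N < epsilon.
So by the definition of the limit, lim a_n exists and equals 2.

2


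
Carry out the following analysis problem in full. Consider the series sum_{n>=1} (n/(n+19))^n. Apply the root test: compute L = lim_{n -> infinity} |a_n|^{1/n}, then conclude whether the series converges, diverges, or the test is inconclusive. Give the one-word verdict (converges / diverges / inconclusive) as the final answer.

Let a_n denote the general term. Form |a_n|^(1/n) and simplify:
|a_n|^(1/n) = n/(n + 19)
Take the limit as n -> infinity: L = 1.
Since L = 1, the root test is inconclusive. (In fact a_n = (n/(n+19))^n -> e^(-19) != 0, so the nth-term test shows divergence; but the root test itself gives no conclusion.)

inconclusive


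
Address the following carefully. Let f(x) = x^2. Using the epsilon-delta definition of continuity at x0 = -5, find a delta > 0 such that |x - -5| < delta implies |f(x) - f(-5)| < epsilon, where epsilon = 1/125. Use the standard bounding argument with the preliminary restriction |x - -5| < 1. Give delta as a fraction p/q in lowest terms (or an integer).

Factor: |x^2 - (-5)^2| = |x - -5| * |x + -5|.
Impose |x - -5| < 1 first. Then |x + -5| = |(x - -5) + 2*(-5)| <= |x - -5| + 2*|-5| < 1 + 10 = 11.
So |x^2 - (-5)^2| < delta * 11.
We need delta * 11 <= 1/125, i.e. delta <= 1/125/11 = 1/1375.
Since 1/1375 < 1, this is tighter than 1; take delta = 1/1375.
So delta = 1/1375 works.

1/1375


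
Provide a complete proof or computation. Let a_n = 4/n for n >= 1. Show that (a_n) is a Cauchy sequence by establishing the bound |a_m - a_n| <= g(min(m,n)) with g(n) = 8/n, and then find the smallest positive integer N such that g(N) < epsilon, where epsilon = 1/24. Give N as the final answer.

For any m, n >= 1, by the triangle inequality:
|a_m - a_n| = |4/m - 4/n| <= 4*1/m + 4*1/n <= 8/min(m,n).
So g(n) = 8/n bounds the Cauchy difference. Since g(n) -> 0, (a_n) is Cauchy.
Now solve g(N) < 1/24: 8/N < 1/24 <=> N > 8 / (1/24) = 192.
The smallest integer strictly greater than 192 is N = 193.
Check: g(193) = 8/193 = 8/193 < 1/24; g(192) = 1/24 >= 1/24. So N = 193.

193


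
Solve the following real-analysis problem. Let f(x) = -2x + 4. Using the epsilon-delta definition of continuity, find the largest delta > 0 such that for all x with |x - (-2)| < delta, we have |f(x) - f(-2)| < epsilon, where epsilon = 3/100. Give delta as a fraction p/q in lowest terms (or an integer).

We compute f(-2) = -2*(-2) + 4 = 8.
|f(x) - f(-2)| = |-2x + 4 - (8)| = |-2(x - (-2))| = 2|x - (-2)|.
We need 2|x - (-2)| < 3/100, i.e. |x - (-2)| < 3/100 / 2 = 3/200.
So any delta <= 3/200 works. Conversely, if delta > 3/200, then x = -2 + 3/200 satisfies |x - (-2)| = 3/200 < delta but |f(x) - f(-2)| = 2 * 3/200 = 3/100, which is not < 3/100; so no larger delta works.
Hence the largest such delta is 3/200.

3/200


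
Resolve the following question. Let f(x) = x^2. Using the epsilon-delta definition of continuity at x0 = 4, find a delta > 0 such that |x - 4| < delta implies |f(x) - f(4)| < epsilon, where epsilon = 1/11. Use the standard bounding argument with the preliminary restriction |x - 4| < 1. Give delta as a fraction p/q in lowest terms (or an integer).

Factor: |x^2 - (4)^2| = |x - 4| * |x + 4|.
Impose |x - 4| < 1 first. Then |x + 4| = |(x - 4) + 2*(4)| <= |x - 4| + 2*|4| < 1 + 8 = 9.
So |x^2 - (4)^2| < delta * 9.
We need delta * 9 <= 1/11, i.e. delta <= 1/11/9 = 1/99.
Since 1/99 < 1, this is tighter than 1; take delta = 1/99.
So delta = 1/99 works.

1/99


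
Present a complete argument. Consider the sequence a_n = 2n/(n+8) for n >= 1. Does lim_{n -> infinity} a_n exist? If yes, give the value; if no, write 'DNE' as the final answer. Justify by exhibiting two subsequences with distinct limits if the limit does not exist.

Examine the behaviour of a_n along subsequences.
Even-n subsequence a_{2k} = 2(2k)/(2k+8) -> 2. Odd-n subsequence a_{2k+1} = 2(2k+1)/(2k+9) -> 2. Both tend to 2, which suggests the limit is 2; verify directly.
|a_n - 2| = |2n - 2(n+8)| / (n+8) = 16/(n+8) < 16/n for every n >= 1.
Given epsilon > 0, choose a positive integer N > 16/epsilon. Then for all n >= N, |a_n - 2| < 16/n <= 16/N < epsilon.
So by the definition of the limit, lim a_n exists and equals 2.

2


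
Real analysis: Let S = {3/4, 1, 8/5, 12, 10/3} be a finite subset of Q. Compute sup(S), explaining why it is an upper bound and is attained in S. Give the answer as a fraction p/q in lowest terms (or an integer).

S is finite, so sup(S) = max(S).
Sorted decreasing:
12, 10/3, 8/5, 1, 3/4
The extremum is 12.
For every x in S, x <= 12. And 12 is in S, so it is attained.
Therefore sup(S) = 12.

12


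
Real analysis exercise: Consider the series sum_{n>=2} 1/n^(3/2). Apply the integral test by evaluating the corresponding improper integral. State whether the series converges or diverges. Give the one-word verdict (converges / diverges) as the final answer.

Let f(x) = x^(-3/2). Then f is positive, continuous, and decreasing on [2, infinity), so the integral test applies.
Compute the improper integral int_{2}^infinity f(x) dx:
  antiderivative F(x) = -2/sqrt(x).
  As x -> infinity, F(x) -> 0 (since p = 3/2 > 1).
  So int = F(infinity) - F(2) = 0 - (-sqrt(2)) = sqrt(2).
  Finite, so by the integral test, the series converges.

converges


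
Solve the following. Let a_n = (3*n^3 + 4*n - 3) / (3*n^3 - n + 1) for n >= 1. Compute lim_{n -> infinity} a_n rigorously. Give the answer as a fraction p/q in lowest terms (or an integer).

Divide numerator and denominator by n^3, the highest power:
numerator / n^3 = 3 + 4/n^2 - 3/n^3
denominator / n^3 = 3 - 1/n^2 + n^(-3)
As n -> infinity, all terms of the form c/n^k (k >= 1) tend to 0.
So numerator / n^3 -> 3 and denominator / n^3 -> 3.
Therefore lim a_n = 1.

1
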